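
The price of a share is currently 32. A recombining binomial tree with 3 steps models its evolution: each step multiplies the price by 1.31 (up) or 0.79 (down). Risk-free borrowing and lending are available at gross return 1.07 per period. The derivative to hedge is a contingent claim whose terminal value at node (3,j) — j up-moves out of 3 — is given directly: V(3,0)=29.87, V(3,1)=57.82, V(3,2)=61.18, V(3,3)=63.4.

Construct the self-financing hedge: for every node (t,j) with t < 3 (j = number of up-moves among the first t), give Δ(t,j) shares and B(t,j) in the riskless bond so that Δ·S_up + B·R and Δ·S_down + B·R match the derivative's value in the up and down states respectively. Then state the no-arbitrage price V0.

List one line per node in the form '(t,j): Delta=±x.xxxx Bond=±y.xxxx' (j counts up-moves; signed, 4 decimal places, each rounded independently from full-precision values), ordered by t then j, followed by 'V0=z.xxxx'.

(0,0): Delta=0.4340 Bond=32.8805
(1,0): Delta=1.0457 Bond=19.7164
(1,1): Delta=0.1177 Bond=48.4385
(2,0): Delta=2.6914 Bond=-11.7687
(2,1): Delta=0.1951 Bond=49.2667
(2,2): Delta=0.0777 Bond=54.0255
V0=46.7674

Since d<R<u, set p* = (R−d)/(u−d) = 0.5385; price each node as the discounted p*-expectation of its children.
Terminal payoffs: V(3,0)=29.8700, V(3,1)=57.8200, V(3,2)=61.1800, V(3,3)=63.4000
  t=2,j=0: stock 19.9712 → up 26.1623 (V=57.8200), down 15.7772 (V=29.8700). Price 41.9813; hedge Δ=2.6914, bond B=-11.7687.
  t=2,j=1: stock 33.1168 → up 43.3830 (V=61.1800), down 26.1623 (V=57.8200). Price 55.7283; hedge Δ=0.1951, bond B=49.2667.
  t=2,j=2: stock 54.9152 → up 71.9389 (V=63.4000), down 43.3830 (V=61.1800). Price 58.2948; hedge Δ=0.0777, bond B=54.0255.
  t=1,j=0: stock 25.2800 → up 33.1168 (V=55.7283), down 19.9712 (V=41.9813). Price 46.1528; hedge Δ=1.0457, bond B=19.7164.
  t=1,j=1: stock 41.9200 → up 54.9152 (V=58.2948), down 33.1168 (V=55.7283). Price 53.3740; hedge Δ=0.1177, bond B=48.4385.
  t=0,j=0: stock 32.0000 → up 41.9200 (V=53.3740), down 25.2800 (V=46.1528). Price 46.7674; hedge Δ=0.4340, bond B=32.8805.
Root portfolio cost Δ·32+B reproduces V0=46.7674.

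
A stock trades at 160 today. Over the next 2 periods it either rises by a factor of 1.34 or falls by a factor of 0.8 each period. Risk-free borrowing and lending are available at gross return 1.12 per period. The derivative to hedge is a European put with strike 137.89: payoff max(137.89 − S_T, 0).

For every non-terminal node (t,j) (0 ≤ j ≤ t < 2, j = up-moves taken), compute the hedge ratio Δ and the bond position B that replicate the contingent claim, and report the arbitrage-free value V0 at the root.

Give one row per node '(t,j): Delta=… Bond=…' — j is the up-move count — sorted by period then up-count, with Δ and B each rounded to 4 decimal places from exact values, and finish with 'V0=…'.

(0,0): Delta=-0.1494 Bond=28.6029
(1,0): Delta=-0.5135 Bond=78.6319
(1,1): Delta=0.0000 Bond=0.0000
V0=4.6960

The replicating-portfolio and risk-neutral prices coincide; use p* = (1.12−0.8)/(1.34−0.8) = 0.5926 for the latter.
Payoff layer (t=2): V(2,0)=35.4900, V(2,1)=0.0000, V(2,2)=0.0000
Node (1,0) S=128.0000: V=(p*·0.0000+(1−p*)·35.4900)/1.12=12.9097; Δ=(0.0000−35.4900)/(171.5200−102.4000)=-0.5135; B=V−Δ·S=78.6319
Node (1,1) S=214.4000: V=(p*·0.0000+(1−p*)·0.0000)/1.12=0.0000; Δ=(0.0000−0.0000)/(287.2960−171.5200)=0.0000; B=V−Δ·S=0.0000
Node (0,0) S=160.0000: V=(p*·0.0000+(1−p*)·12.9097)/1.12=4.6960; Δ=(0.0000−12.9097)/(214.4000−128.0000)=-0.1494; B=V−Δ·S=28.6029
The time-0 hedge costs 4.6960, which is the no-arbitrage price.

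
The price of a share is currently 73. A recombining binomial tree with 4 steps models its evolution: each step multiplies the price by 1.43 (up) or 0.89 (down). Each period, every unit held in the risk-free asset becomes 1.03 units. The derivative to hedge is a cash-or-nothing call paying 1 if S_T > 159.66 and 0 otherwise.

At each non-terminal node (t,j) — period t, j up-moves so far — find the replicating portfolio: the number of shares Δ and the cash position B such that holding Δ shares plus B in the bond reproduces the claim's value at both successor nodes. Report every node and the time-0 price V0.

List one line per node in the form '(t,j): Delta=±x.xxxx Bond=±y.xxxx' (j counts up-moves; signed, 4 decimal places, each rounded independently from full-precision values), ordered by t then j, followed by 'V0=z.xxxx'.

(0,0): Delta=0.0035 Bond=-0.2032
(1,0): Delta=0.0018 Bond=-0.1014
(1,1): Delta=0.0064 Bond=-0.5178
(2,0): Delta=0.0000 Bond=0.0000
(2,1): Delta=0.0050 Bond=-0.4028
(2,2): Delta=0.0089 Bond=-0.9064
(3,0): Delta=0.0000 Bond=0.0000
(3,1): Delta=0.0000 Bond=0.0000
(3,2): Delta=0.0139 Bond=-1.6001
(3,3): Delta=0.0000 Bond=0.9709
V0=0.0499

Under the risk-neutral measure, an up-move has probability p* = (R−d)/(u−d) = 0.2593 and values discount at R = 1.03.
Terminal payoffs: V(4,0)=0.0000, V(4,1)=0.0000, V(4,2)=0.0000, V(4,3)=1.0000, V(4,4)=1.0000
  t=3,j=0: stock 51.4627 → up 73.5917 (V=0.0000), down 45.8018 (V=0.0000). Price 0.0000; hedge Δ=0.0000, bond B=0.0000.
  t=3,j=1: stock 82.6873 → up 118.2429 (V=0.0000), down 73.5917 (V=0.0000). Price 0.0000; hedge Δ=0.0000, bond B=0.0000.
  t=3,j=2: stock 132.8572 → up 189.9857 (V=1.0000), down 118.2429 (V=0.0000). Price 0.2517; hedge Δ=0.0139, bond B=-1.6001.
  t=3,j=3: stock 213.4671 → up 305.2580 (V=1.0000), down 189.9857 (V=1.0000). Price 0.9709; hedge Δ=0.0000, bond B=0.9709.
  t=2,j=0: stock 57.8233 → up 82.6873 (V=0.0000), down 51.4627 (V=0.0000). Price 0.0000; hedge Δ=0.0000, bond B=0.0000.
  t=2,j=1: stock 92.9071 → up 132.8572 (V=0.2517), down 82.6873 (V=0.0000). Price 0.0634; hedge Δ=0.0050, bond B=-0.4028.
  t=2,j=2: stock 149.2777 → up 213.4671 (V=0.9709), down 132.8572 (V=0.2517). Price 0.4254; hedge Δ=0.0089, bond B=-0.9064.
  t=1,j=0: stock 64.9700 → up 92.9071 (V=0.0634), down 57.8233 (V=0.0000). Price 0.0159; hedge Δ=0.0018, bond B=-0.1014.
  t=1,j=1: stock 104.3900 → up 149.2777 (V=0.4254), down 92.9071 (V=0.0634). Price 0.1526; hedge Δ=0.0064, bond B=-0.5178.
  t=0,j=0: stock 73.0000 → up 104.3900 (V=0.1526), down 64.9700 (V=0.0159). Price 0.0499; hedge Δ=0.0035, bond B=-0.2032.
Root portfolio cost Δ·73+B reproduces V0=0.0499.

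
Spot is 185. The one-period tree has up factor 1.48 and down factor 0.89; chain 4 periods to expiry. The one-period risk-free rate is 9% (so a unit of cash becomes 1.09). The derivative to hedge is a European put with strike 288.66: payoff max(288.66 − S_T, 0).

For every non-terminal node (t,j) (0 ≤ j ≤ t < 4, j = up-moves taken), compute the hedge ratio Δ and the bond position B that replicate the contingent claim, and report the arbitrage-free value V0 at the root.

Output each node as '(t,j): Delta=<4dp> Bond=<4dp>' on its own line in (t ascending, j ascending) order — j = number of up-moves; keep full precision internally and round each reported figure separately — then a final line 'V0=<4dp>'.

Under the risk-neutral measure, an up-move has probability p* = (R−d)/(u−d) = 0.3390 and values discount at R = 1.09.
Terminal values V(4,·): V(4,0)=172.5869, V(4,1)=95.6395, V(4,2)=0.0000, V(4,3)=0.0000, V(4,4)=0.0000
(3,0): S=130.4193. Δ = (V_up−V_dn)/(S_up−S_dn) = (95.6395−172.5869)/(193.0205−116.0731) = -1.0000. V = [p*·95.6395 + (1−p*)·172.5869]/1.09 = 134.4064. B = V − Δ·S = 264.8257.
(3,1): S=216.8770. Δ = (V_up−V_dn)/(S_up−S_dn) = (0.0000−95.6395)/(320.9779−193.0205) = -0.7474. V = [p*·0.0000 + (1−p*)·95.6395]/1.09 = 57.9994. B = V − Δ·S = 220.1002.
(3,2): S=360.6494. Δ = (V_up−V_dn)/(S_up−S_dn) = (0.0000−0.0000)/(533.7611−320.9779) = 0.0000. V = [p*·0.0000 + (1−p*)·0.0000]/1.09 = 0.0000. B = V − Δ·S = 0.0000.
(3,3): S=599.7315. Δ = (V_up−V_dn)/(S_up−S_dn) = (0.0000−0.0000)/(887.6026−533.7611) = 0.0000. V = [p*·0.0000 + (1−p*)·0.0000]/1.09 = 0.0000. B = V − Δ·S = 0.0000.
(2,0): S=146.5385. Δ = (V_up−V_dn)/(S_up−S_dn) = (57.9994−134.4064)/(216.8770−130.4193) = -0.8838. V = [p*·57.9994 + (1−p*)·134.4064]/1.09 = 99.5465. B = V − Δ·S = 229.0500.
(2,1): S=243.6820. Δ = (V_up−V_dn)/(S_up−S_dn) = (0.0000−57.9994)/(360.6494−216.8770) = -0.4034. V = [p*·0.0000 + (1−p*)·57.9994]/1.09 = 35.1730. B = V − Δ·S = 133.4770.
(2,2): S=405.2240. Δ = (V_up−V_dn)/(S_up−S_dn) = (0.0000−0.0000)/(599.7315−360.6494) = 0.0000. V = [p*·0.0000 + (1−p*)·0.0000]/1.09 = 0.0000. B = V − Δ·S = 0.0000.
(1,0): S=164.6500. Δ = (V_up−V_dn)/(S_up−S_dn) = (35.1730−99.5465)/(243.6820−146.5385) = -0.6627. V = [p*·35.1730 + (1−p*)·99.5465]/1.09 = 71.3073. B = V − Δ·S = 180.4150.
(1,1): S=273.8000. Δ = (V_up−V_dn)/(S_up−S_dn) = (0.0000−35.1730)/(405.2240−243.6820) = -0.2177. V = [p*·0.0000 + (1−p*)·35.1730]/1.09 = 21.3302. B = V − Δ·S = 80.9455.
(0,0): S=185.0000. Δ = (V_up−V_dn)/(S_up−S_dn) = (21.3302−71.3073)/(273.8000−164.6500) = -0.4579. V = [p*·21.3302 + (1−p*)·71.3073]/1.09 = 49.8770. B = V − Δ·S = 134.5840.
Self-financing check: at every node Δ·S+B equals the discounted successor values.

(0,0): Delta=-0.4579 Bond=134.5840
(1,0): Delta=-0.6627 Bond=180.4150
(1,1): Delta=-0.2177 Bond=80.9455
(2,0): Delta=-0.8838 Bond=229.0500
(2,1): Delta=-0.4034 Bond=133.4770
(2,2): Delta=0.0000 Bond=0.0000
(3,0): Delta=-1.0000 Bond=264.8257
(3,1): Delta=-0.7474 Bond=220.1002
(3,2): Delta=0.0000 Bond=0.0000
(3,3): Delta=0.0000 Bond=0.0000
V0=49.8770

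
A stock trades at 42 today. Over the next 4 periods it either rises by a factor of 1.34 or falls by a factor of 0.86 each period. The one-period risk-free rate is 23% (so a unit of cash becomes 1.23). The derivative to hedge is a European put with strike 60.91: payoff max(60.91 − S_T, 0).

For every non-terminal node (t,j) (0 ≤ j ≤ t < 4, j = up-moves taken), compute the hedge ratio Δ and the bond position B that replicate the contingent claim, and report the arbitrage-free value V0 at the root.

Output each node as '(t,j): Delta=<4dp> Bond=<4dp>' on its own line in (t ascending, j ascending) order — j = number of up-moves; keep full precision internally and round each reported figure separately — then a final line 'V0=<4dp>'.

(0,0): Delta=-0.1247 Bond=6.1096
(1,0): Delta=-0.4111 Bond=17.8586
(1,1): Delta=-0.0700 Bond=4.4395
(2,0): Delta=-1.0000 Bond=40.2604
(2,1): Delta=-0.2987 Bond=16.5273
(2,2): Delta=-0.0264 Bond=2.1705
(3,0): Delta=-1.0000 Bond=49.5203
(3,1): Delta=-1.0000 Bond=49.5203
(3,2): Delta=-0.1649 Bond=11.6499
(3,3): Delta=0.0000 Bond=0.0000
V0=0.8727

Risk-neutral probability p* = (R−d)/(u−d) = (1.23−0.86)/(1.34−0.86) = 0.7708.
At expiry t=4: V(4,0)=37.9357, V(4,1)=25.1128, V(4,2)=5.1329, V(4,3)=0.0000, V(4,4)=0.0000
(3,0): S=26.7144. Δ = (V_up−V_dn)/(S_up−S_dn) = (25.1128−37.9357)/(35.7972−22.9743) = -1.0000. V = [p*·25.1128 + (1−p*)·37.9357]/1.23 = 22.8060. B = V − Δ·S = 49.5203.
(3,1): S=41.6247. Δ = (V_up−V_dn)/(S_up−S_dn) = (5.1329−25.1128)/(55.7771−35.7972) = -1.0000. V = [p*·5.1329 + (1−p*)·25.1128]/1.23 = 7.8956. B = V − Δ·S = 49.5203.
(3,2): S=64.8571. Δ = (V_up−V_dn)/(S_up−S_dn) = (0.0000−5.1329)/(86.9085−55.7771) = -0.1649. V = [p*·0.0000 + (1−p*)·5.1329]/1.23 = 0.9563. B = V − Δ·S = 11.6499.
(3,3): S=101.0564. Δ = (V_up−V_dn)/(S_up−S_dn) = (0.0000−0.0000)/(135.4155−86.9085) = 0.0000. V = [p*·0.0000 + (1−p*)·0.0000]/1.23 = 0.0000. B = V − Δ·S = 0.0000.
(2,0): S=31.0632. Δ = (V_up−V_dn)/(S_up−S_dn) = (7.8956−22.8060)/(41.6247−26.7144) = -1.0000. V = [p*·7.8956 + (1−p*)·22.8060]/1.23 = 9.1972. B = V − Δ·S = 40.2604.
(2,1): S=48.4008. Δ = (V_up−V_dn)/(S_up−S_dn) = (0.9563−7.8956)/(64.8571−41.6247) = -0.2987. V = [p*·0.9563 + (1−p*)·7.8956]/1.23 = 2.0704. B = V − Δ·S = 16.5273.
(2,2): S=75.4152. Δ = (V_up−V_dn)/(S_up−S_dn) = (0.0000−0.9563)/(101.0564−64.8571) = -0.0264. V = [p*·0.0000 + (1−p*)·0.9563]/1.23 = 0.1782. B = V − Δ·S = 2.1705.
(1,0): S=36.1200. Δ = (V_up−V_dn)/(S_up−S_dn) = (2.0704−9.1972)/(48.4008−31.0632) = -0.4111. V = [p*·2.0704 + (1−p*)·9.1972]/1.23 = 3.0111. B = V − Δ·S = 17.8586.
(1,1): S=56.2800. Δ = (V_up−V_dn)/(S_up−S_dn) = (0.1782−2.0704)/(75.4152−48.4008) = -0.0700. V = [p*·0.1782 + (1−p*)·2.0704]/1.23 = 0.4974. B = V − Δ·S = 4.4395.
(0,0): S=42.0000. Δ = (V_up−V_dn)/(S_up−S_dn) = (0.4974−3.0111)/(56.2800−36.1200) = -0.1247. V = [p*·0.4974 + (1−p*)·3.0111]/1.23 = 0.8727. B = V − Δ·S = 6.1096.
The time-0 hedge costs 0.8727, which is the no-arbitrage price.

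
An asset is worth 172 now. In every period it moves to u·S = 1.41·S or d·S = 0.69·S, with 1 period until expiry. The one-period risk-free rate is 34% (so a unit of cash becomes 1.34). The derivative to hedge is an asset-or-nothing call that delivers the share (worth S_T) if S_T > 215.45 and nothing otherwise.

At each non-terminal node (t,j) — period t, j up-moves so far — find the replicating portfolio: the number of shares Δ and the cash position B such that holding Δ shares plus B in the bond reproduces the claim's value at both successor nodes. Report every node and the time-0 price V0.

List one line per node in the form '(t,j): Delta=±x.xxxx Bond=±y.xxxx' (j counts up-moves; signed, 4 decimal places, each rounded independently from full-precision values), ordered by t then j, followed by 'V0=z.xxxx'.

The replicating-portfolio and risk-neutral prices coincide; use p* = (1.34−0.69)/(1.41−0.69) = 0.9028 for the latter.
Payoff layer (t=1): V(1,0)=0.0000, V(1,1)=242.5200
Node (0,0) S=172.0000: V=(p*·242.5200+(1−p*)·0.0000)/1.34=163.3893; Δ=(242.5200−0.0000)/(242.5200−118.6800)=1.9583; B=V−Δ·S=-173.4440
Self-financing check: at every node Δ·S+B equals the discounted successor values.

(0,0): Delta=1.9583 Bond=-173.4440
V0=163.3893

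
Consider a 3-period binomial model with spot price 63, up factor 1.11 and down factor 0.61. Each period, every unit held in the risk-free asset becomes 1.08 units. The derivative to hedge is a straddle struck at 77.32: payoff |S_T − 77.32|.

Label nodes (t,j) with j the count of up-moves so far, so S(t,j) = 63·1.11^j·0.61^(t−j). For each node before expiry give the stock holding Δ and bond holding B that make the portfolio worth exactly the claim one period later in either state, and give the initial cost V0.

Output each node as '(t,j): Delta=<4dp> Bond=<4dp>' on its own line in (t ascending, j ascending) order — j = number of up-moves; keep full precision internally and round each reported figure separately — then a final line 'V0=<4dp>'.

Risk-neutral probability p* = (R−d)/(u−d) = (1.08−0.61)/(1.11−0.61) = 0.9400.
Payoff layer (t=3): V(3,0)=63.0202, V(3,1)=51.2990, V(3,2)=29.9704, V(3,3)=8.8408
  t=2,j=0: stock 23.4423 → up 26.0210 (V=51.2990), down 14.2998 (V=63.0202). Price 48.1503; hedge Δ=-1.0000, bond B=71.5926.
  t=2,j=1: stock 42.6573 → up 47.3496 (V=29.9704), down 26.0210 (V=51.2990). Price 28.9353; hedge Δ=-1.0000, bond B=71.5926.
  t=2,j=2: stock 77.6223 → up 86.1608 (V=8.8408), down 47.3496 (V=29.9704). Price 9.3598; hedge Δ=-0.5444, bond B=51.6190.
  t=1,j=0: stock 38.4300 → up 42.6573 (V=28.9353), down 23.4423 (V=48.1503). Price 27.8594; hedge Δ=-1.0000, bond B=66.2894.
  t=1,j=1: stock 69.9300 → up 77.6223 (V=9.3598), down 42.6573 (V=28.9353). Price 9.7540; hedge Δ=-0.5599, bond B=48.9050.
  t=0,j=0: stock 63.0000 → up 69.9300 (V=9.7540), down 38.4300 (V=27.8594). Price 10.0373; hedge Δ=-0.5748, bond B=46.2483.
Each (Δ,B) replicates both successor values, so the strategy is self-financing and V0 is arbitrage-free.

(0,0): Delta=-0.5748 Bond=46.2483
(1,0): Delta=-1.0000 Bond=66.2894
(1,1): Delta=-0.5599 Bond=48.9050
(2,0): Delta=-1.0000 Bond=71.5926
(2,1): Delta=-1.0000 Bond=71.5926
(2,2): Delta=-0.5444 Bond=51.6190
V0=10.0373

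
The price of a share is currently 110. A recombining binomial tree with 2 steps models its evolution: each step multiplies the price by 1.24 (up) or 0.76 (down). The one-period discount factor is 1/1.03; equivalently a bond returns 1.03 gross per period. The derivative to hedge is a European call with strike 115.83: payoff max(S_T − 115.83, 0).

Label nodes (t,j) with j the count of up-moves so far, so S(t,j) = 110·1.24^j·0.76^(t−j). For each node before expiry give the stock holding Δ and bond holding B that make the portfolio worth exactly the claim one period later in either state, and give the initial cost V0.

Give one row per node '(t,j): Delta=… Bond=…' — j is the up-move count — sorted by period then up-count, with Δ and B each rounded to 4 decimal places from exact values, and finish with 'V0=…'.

(0,0): Delta=0.5514 Bond=-44.7504
(1,0): Delta=0.0000 Bond=0.0000
(1,1): Delta=0.8142 Bond=-81.9429
V0=15.8982

No-arbitrage ⇒ martingale measure with p* = (R−d)/(u−d) = 0.5625.
Payoff layer (t=2): V(2,0)=0.0000, V(2,1)=0.0000, V(2,2)=53.3060
(1,0): S=83.6000. Δ = (V_up−V_dn)/(S_up−S_dn) = (0.0000−0.0000)/(103.6640−63.5360) = 0.0000. V = [p*·0.0000 + (1−p*)·0.0000]/1.03 = 0.0000. B = V − Δ·S = 0.0000.
(1,1): S=136.4000. Δ = (V_up−V_dn)/(S_up−S_dn) = (53.3060−0.0000)/(169.1360−103.6640) = 0.8142. V = [p*·53.3060 + (1−p*)·0.0000]/1.03 = 29.1113. B = V − Δ·S = -81.9429.
(0,0): S=110.0000. Δ = (V_up−V_dn)/(S_up−S_dn) = (29.1113−0.0000)/(136.4000−83.6000) = 0.5514. V = [p*·29.1113 + (1−p*)·0.0000]/1.03 = 15.8982. B = V − Δ·S = -44.7504.
Self-financing check: at every node Δ·S+B equals the discounted successor values.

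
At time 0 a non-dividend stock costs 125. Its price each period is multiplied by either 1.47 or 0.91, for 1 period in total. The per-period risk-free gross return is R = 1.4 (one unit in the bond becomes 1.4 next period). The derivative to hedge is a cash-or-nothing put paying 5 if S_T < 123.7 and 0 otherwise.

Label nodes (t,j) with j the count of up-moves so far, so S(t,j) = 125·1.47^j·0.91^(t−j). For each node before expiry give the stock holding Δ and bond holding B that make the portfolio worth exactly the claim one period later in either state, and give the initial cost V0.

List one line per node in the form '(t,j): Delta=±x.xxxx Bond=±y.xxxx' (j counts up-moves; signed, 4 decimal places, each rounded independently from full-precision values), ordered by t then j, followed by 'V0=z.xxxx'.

Risk-neutral probability p* = (R−d)/(u−d) = (1.4−0.91)/(1.47−0.91) = 0.8750.
Terminal values V(1,·): V(1,0)=5.0000, V(1,1)=0.0000
  t=0,j=0: stock 125.0000 → up 183.7500 (V=0.0000), down 113.7500 (V=5.0000). Price 0.4464; hedge Δ=-0.0714, bond B=9.3750.
The time-0 hedge costs 0.4464, which is the no-arbitrage price.

(0,0): Delta=-0.0714 Bond=9.3750
V0=0.4464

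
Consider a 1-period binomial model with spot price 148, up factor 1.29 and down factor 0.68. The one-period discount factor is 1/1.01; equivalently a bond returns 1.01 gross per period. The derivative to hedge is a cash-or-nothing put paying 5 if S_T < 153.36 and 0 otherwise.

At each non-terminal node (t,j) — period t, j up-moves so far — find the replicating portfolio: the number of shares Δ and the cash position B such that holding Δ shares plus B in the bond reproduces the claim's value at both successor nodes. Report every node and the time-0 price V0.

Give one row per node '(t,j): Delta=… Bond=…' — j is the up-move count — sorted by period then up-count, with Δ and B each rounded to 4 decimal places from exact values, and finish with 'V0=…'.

The replicating-portfolio and risk-neutral prices coincide; use p* = (1.01−0.68)/(1.29−0.68) = 0.5410 for the latter.
At expiry t=1: V(1,0)=5.0000, V(1,1)=0.0000
Node (0,0) S=148.0000: V=(p*·0.0000+(1−p*)·5.0000)/1.01=2.2724; Δ=(0.0000−5.0000)/(190.9200−100.6400)=-0.0554; B=V−Δ·S=10.4691
Each (Δ,B) replicates both successor values, so the strategy is self-financing and V0 is arbitrage-free.

(0,0): Delta=-0.0554 Bond=10.4691
V0=2.2724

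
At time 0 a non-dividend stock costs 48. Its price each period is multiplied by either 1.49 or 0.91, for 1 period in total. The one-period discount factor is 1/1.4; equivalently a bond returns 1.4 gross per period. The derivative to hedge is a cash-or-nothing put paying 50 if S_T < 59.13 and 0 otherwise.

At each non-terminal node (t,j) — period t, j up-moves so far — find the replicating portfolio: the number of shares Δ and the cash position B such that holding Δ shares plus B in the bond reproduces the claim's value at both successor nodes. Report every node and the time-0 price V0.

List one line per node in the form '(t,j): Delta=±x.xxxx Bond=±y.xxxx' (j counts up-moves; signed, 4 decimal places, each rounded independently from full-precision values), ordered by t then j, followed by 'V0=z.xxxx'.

(0,0): Delta=-1.7960 Bond=91.7488
V0=5.5419

Risk-neutral probability p* = (R−d)/(u−d) = (1.4−0.91)/(1.49−0.91) = 0.8448.
At expiry t=1: V(1,0)=50.0000, V(1,1)=0.0000
  t=0,j=0: stock 48.0000 → up 71.5200 (V=0.0000), down 43.6800 (V=50.0000). Price 5.5419; hedge Δ=-1.7960, bond B=91.7488.
The time-0 hedge costs 5.5419, which is the no-arbitrage price.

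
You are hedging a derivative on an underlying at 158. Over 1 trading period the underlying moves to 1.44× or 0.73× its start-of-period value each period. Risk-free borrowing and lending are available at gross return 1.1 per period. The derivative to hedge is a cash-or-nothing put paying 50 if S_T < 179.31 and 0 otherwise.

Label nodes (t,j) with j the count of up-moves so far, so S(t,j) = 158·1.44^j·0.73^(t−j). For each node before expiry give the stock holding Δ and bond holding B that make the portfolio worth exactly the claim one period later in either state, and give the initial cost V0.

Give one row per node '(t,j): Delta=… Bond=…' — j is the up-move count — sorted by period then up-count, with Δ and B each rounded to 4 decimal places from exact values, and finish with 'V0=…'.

Risk-neutral probability p* = (R−d)/(u−d) = (1.1−0.73)/(1.44−0.73) = 0.5211.
Terminal payoffs: V(1,0)=50.0000, V(1,1)=0.0000
(0,0): S=158.0000. Δ = (V_up−V_dn)/(S_up−S_dn) = (0.0000−50.0000)/(227.5200−115.3400) = -0.4457. V = [p*·0.0000 + (1−p*)·50.0000]/1.1 = 21.7670. B = V − Δ·S = 92.1895.
Check: Δ(0,0)·S0 + B(0,0) = 21.7670 = V0.

(0,0): Delta=-0.4457 Bond=92.1895
V0=21.7670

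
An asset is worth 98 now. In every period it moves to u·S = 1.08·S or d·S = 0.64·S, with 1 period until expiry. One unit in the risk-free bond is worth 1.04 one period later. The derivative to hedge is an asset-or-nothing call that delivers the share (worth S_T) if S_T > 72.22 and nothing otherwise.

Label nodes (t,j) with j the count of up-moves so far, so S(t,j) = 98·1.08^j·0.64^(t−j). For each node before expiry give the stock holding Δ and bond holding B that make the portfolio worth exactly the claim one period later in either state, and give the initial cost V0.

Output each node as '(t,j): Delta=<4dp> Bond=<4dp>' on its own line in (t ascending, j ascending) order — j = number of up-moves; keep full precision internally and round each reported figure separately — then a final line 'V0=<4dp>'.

Under the risk-neutral measure, an up-move has probability p* = (R−d)/(u−d) = 0.9091 and values discount at R = 1.04.
Terminal values V(1,·): V(1,0)=0.0000, V(1,1)=105.8400
  t=0,j=0: stock 98.0000 → up 105.8400 (V=105.8400), down 62.7200 (V=0.0000). Price 92.5175; hedge Δ=2.4545, bond B=-148.0280.
Check: Δ(0,0)·S0 + B(0,0) = 92.5175 = V0.

(0,0): Delta=2.4545 Bond=-148.0280
V0=92.5175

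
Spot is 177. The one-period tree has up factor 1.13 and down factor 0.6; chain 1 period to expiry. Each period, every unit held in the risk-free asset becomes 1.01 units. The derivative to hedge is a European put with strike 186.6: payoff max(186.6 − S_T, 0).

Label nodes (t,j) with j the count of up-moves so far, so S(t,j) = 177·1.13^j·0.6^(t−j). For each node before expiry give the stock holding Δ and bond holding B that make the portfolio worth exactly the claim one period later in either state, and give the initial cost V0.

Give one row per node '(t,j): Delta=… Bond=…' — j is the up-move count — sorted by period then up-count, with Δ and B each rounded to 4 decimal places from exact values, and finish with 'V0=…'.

(0,0): Delta=-0.8571 Bond=169.7217
V0=18.0235

Under the risk-neutral measure, an up-move has probability p* = (R−d)/(u−d) = 0.7736 and values discount at R = 1.01.
Payoff layer (t=1): V(1,0)=80.4000, V(1,1)=0.0000
(0,0): S=177.0000. Δ = (V_up−V_dn)/(S_up−S_dn) = (0.0000−80.4000)/(200.0100−106.2000) = -0.8571. V = [p*·0.0000 + (1−p*)·80.4000]/1.01 = 18.0235. B = V − Δ·S = 169.7217.
Root portfolio cost Δ·177+B reproduces V0=18.0235.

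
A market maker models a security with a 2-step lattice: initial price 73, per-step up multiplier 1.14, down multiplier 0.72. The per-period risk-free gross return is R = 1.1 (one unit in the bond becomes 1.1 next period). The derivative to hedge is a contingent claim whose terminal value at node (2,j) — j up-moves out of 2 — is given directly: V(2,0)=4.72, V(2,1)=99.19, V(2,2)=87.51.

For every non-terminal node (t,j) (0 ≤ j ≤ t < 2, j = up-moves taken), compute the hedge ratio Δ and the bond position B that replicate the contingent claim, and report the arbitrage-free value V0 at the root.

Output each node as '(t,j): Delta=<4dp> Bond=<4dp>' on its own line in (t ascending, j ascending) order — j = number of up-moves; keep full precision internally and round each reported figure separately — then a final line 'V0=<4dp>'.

Under the risk-neutral measure, an up-move has probability p* = (R−d)/(u−d) = 0.9048 and values discount at R = 1.1.
At expiry t=2: V(2,0)=4.7200, V(2,1)=99.1900, V(2,2)=87.5100
(1,0): S=52.5600. Δ = (V_up−V_dn)/(S_up−S_dn) = (99.1900−4.7200)/(59.9184−37.8432) = 4.2795. V = [p*·99.1900 + (1−p*)·4.7200]/1.1 = 81.9935. B = V − Δ·S = -142.9351.
(1,1): S=83.2200. Δ = (V_up−V_dn)/(S_up−S_dn) = (87.5100−99.1900)/(94.8708−59.9184) = -0.3342. V = [p*·87.5100 + (1−p*)·99.1900]/1.1 = 80.5658. B = V − Δ·S = 108.3753.
(0,0): S=73.0000. Δ = (V_up−V_dn)/(S_up−S_dn) = (80.5658−81.9935)/(83.2200−52.5600) = -0.0466. V = [p*·80.5658 + (1−p*)·81.9935]/1.1 = 73.3652. B = V − Δ·S = 76.7645.
Root portfolio cost Δ·73+B reproduces V0=73.3652.

(0,0): Delta=-0.0466 Bond=76.7645
(1,0): Delta=4.2795 Bond=-142.9351
(1,1): Delta=-0.3342 Bond=108.3753
V0=73.3652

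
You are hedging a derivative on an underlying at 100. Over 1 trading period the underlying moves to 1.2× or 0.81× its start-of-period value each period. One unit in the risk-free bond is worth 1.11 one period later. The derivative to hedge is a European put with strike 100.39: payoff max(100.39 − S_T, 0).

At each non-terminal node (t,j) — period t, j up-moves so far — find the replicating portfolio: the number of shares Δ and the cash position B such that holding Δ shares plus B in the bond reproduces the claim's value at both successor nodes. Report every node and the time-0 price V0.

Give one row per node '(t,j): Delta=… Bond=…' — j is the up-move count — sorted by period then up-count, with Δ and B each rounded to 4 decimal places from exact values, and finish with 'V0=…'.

The replicating-portfolio and risk-neutral prices coincide; use p* = (1.11−0.81)/(1.2−0.81) = 0.7692 for the latter.
Terminal payoffs: V(1,0)=19.3900, V(1,1)=0.0000
  t=0,j=0: stock 100.0000 → up 120.0000 (V=0.0000), down 81.0000 (V=19.3900). Price 4.0312; hedge Δ=-0.4972, bond B=53.7491.
Root portfolio cost Δ·100+B reproduces V0=4.0312.

(0,0): Delta=-0.4972 Bond=53.7491
V0=4.0312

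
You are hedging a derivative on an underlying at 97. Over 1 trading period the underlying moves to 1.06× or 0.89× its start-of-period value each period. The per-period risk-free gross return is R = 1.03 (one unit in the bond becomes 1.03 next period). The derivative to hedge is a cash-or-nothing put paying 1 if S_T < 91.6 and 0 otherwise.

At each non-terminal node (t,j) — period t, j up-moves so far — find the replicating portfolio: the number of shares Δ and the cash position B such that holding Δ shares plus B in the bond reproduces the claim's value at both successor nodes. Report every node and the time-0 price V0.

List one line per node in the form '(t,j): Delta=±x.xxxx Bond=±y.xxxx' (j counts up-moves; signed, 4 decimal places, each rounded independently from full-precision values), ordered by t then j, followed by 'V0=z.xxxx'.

(0,0): Delta=-0.0606 Bond=6.0537
V0=0.1713

Since d<R<u, set p* = (R−d)/(u−d) = 0.8235; price each node as the discounted p*-expectation of its children.
Terminal values V(1,·): V(1,0)=1.0000, V(1,1)=0.0000
(0,0): S=97.0000. Δ = (V_up−V_dn)/(S_up−S_dn) = (0.0000−1.0000)/(102.8200−86.3300) = -0.0606. V = [p*·0.0000 + (1−p*)·1.0000]/1.03 = 0.1713. B = V − Δ·S = 6.0537.
Root portfolio cost Δ·97+B reproduces V0=0.1713.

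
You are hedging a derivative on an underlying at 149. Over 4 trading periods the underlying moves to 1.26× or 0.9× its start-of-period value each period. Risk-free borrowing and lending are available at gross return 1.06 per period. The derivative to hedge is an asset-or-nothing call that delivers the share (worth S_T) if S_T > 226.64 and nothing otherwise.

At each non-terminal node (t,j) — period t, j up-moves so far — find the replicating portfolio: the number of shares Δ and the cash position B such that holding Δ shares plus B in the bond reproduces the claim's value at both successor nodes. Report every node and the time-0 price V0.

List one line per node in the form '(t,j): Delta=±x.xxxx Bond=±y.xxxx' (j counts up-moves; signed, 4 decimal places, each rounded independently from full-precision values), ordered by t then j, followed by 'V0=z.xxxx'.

Risk-neutral probability p* = (R−d)/(u−d) = (1.06−0.9)/(1.26−0.9) = 0.4444.
Terminal values V(4,·): V(4,0)=0.0000, V(4,1)=0.0000, V(4,2)=0.0000, V(4,3)=268.2504, V(4,4)=375.5506
(3,0): S=108.6210. Δ = (V_up−V_dn)/(S_up−S_dn) = (0.0000−0.0000)/(136.8625−97.7589) = 0.0000. V = [p*·0.0000 + (1−p*)·0.0000]/1.06 = 0.0000. B = V − Δ·S = 0.0000.
(3,1): S=152.0694. Δ = (V_up−V_dn)/(S_up−S_dn) = (0.0000−0.0000)/(191.6074−136.8625) = 0.0000. V = [p*·0.0000 + (1−p*)·0.0000]/1.06 = 0.0000. B = V − Δ·S = 0.0000.
(3,2): S=212.8972. Δ = (V_up−V_dn)/(S_up−S_dn) = (268.2504−0.0000)/(268.2504−191.6074) = 3.5000. V = [p*·268.2504 + (1−p*)·0.0000]/1.06 = 112.4740. B = V − Δ·S = -632.6661.
(3,3): S=298.0560. Δ = (V_up−V_dn)/(S_up−S_dn) = (375.5506−268.2504)/(375.5506−268.2504) = 1.0000. V = [p*·375.5506 + (1−p*)·268.2504]/1.06 = 298.0560. B = V − Δ·S = 0.0000.
(2,0): S=120.6900. Δ = (V_up−V_dn)/(S_up−S_dn) = (0.0000−0.0000)/(152.0694−108.6210) = 0.0000. V = [p*·0.0000 + (1−p*)·0.0000]/1.06 = 0.0000. B = V − Δ·S = 0.0000.
(2,1): S=168.9660. Δ = (V_up−V_dn)/(S_up−S_dn) = (112.4740−0.0000)/(212.8972−152.0694) = 1.8491. V = [p*·112.4740 + (1−p*)·0.0000]/1.06 = 47.1589. B = V − Δ·S = -265.2688.
(2,2): S=236.5524. Δ = (V_up−V_dn)/(S_up−S_dn) = (298.0560−112.4740)/(298.0560−212.8972) = 2.1792. V = [p*·298.0560 + (1−p*)·112.4740]/1.06 = 183.9197. B = V − Δ·S = -331.5860.
(1,0): S=134.1000. Δ = (V_up−V_dn)/(S_up−S_dn) = (47.1589−0.0000)/(168.9660−120.6900) = 0.9769. V = [p*·47.1589 + (1−p*)·0.0000]/1.06 = 19.7731. B = V − Δ·S = -111.2238.
(1,1): S=187.7400. Δ = (V_up−V_dn)/(S_up−S_dn) = (183.9197−47.1589)/(236.5524−168.9660) = 2.0235. V = [p*·183.9197 + (1−p*)·47.1589]/1.06 = 101.8316. B = V − Δ·S = -278.0595.
(0,0): S=149.0000. Δ = (V_up−V_dn)/(S_up−S_dn) = (101.8316−19.7731)/(187.7400−134.1000) = 1.5298. V = [p*·101.8316 + (1−p*)·19.7731]/1.06 = 53.0600. B = V − Δ·S = -174.8802.
Root portfolio cost Δ·149+B reproduces V0=53.0600.

(0,0): Delta=1.5298 Bond=-174.8802
(1,0): Delta=0.9769 Bond=-111.2238
(1,1): Delta=2.0235 Bond=-278.0595
(2,0): Delta=0.0000 Bond=0.0000
(2,1): Delta=1.8491 Bond=-265.2688
(2,2): Delta=2.1792 Bond=-331.5860
(3,0): Delta=0.0000 Bond=0.0000
(3,1): Delta=0.0000 Bond=0.0000
(3,2): Delta=3.5000 Bond=-632.6661
(3,3): Delta=1.0000 Bond=0.0000
V0=53.0600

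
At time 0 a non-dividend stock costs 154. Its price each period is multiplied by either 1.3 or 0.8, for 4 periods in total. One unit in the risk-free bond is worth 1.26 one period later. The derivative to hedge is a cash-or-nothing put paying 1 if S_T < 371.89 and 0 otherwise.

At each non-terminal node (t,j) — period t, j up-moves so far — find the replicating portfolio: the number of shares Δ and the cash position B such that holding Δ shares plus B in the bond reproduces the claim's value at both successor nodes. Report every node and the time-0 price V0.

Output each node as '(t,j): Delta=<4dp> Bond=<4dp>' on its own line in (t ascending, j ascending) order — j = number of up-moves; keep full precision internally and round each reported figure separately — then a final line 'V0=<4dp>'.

Since d<R<u, set p* = (R−d)/(u−d) = 0.9200; price each node as the discounted p*-expectation of its children.
Terminal payoffs: V(4,0)=1.0000, V(4,1)=1.0000, V(4,2)=1.0000, V(4,3)=1.0000, V(4,4)=0.0000
(3,0): S=78.8480. Δ = (V_up−V_dn)/(S_up−S_dn) = (1.0000−1.0000)/(102.5024−63.0784) = 0.0000. V = [p*·1.0000 + (1−p*)·1.0000]/1.26 = 0.7937. B = V − Δ·S = 0.7937.
(3,1): S=128.1280. Δ = (V_up−V_dn)/(S_up−S_dn) = (1.0000−1.0000)/(166.5664−102.5024) = 0.0000. V = [p*·1.0000 + (1−p*)·1.0000]/1.26 = 0.7937. B = V − Δ·S = 0.7937.
(3,2): S=208.2080. Δ = (V_up−V_dn)/(S_up−S_dn) = (1.0000−1.0000)/(270.6704−166.5664) = 0.0000. V = [p*·1.0000 + (1−p*)·1.0000]/1.26 = 0.7937. B = V − Δ·S = 0.7937.
(3,3): S=338.3380. Δ = (V_up−V_dn)/(S_up−S_dn) = (0.0000−1.0000)/(439.8394−270.6704) = -0.0059. V = [p*·0.0000 + (1−p*)·1.0000]/1.26 = 0.0635. B = V − Δ·S = 2.0635.
(2,0): S=98.5600. Δ = (V_up−V_dn)/(S_up−S_dn) = (0.7937−0.7937)/(128.1280−78.8480) = 0.0000. V = [p*·0.7937 + (1−p*)·0.7937]/1.26 = 0.6299. B = V − Δ·S = 0.6299.
(2,1): S=160.1600. Δ = (V_up−V_dn)/(S_up−S_dn) = (0.7937−0.7937)/(208.2080−128.1280) = 0.0000. V = [p*·0.7937 + (1−p*)·0.7937]/1.26 = 0.6299. B = V − Δ·S = 0.6299.
(2,2): S=260.2600. Δ = (V_up−V_dn)/(S_up−S_dn) = (0.0635−0.7937)/(338.3380−208.2080) = -0.0056. V = [p*·0.0635 + (1−p*)·0.7937]/1.26 = 0.0967. B = V − Δ·S = 1.5571.
(1,0): S=123.2000. Δ = (V_up−V_dn)/(S_up−S_dn) = (0.6299−0.6299)/(160.1600−98.5600) = 0.0000. V = [p*·0.6299 + (1−p*)·0.6299]/1.26 = 0.4999. B = V − Δ·S = 0.4999.
(1,1): S=200.2000. Δ = (V_up−V_dn)/(S_up−S_dn) = (0.0967−0.6299)/(260.2600−160.1600) = -0.0053. V = [p*·0.0967 + (1−p*)·0.6299]/1.26 = 0.1106. B = V − Δ·S = 1.1769.
(0,0): S=154.0000. Δ = (V_up−V_dn)/(S_up−S_dn) = (0.1106−0.4999)/(200.2000−123.2000) = -0.0051. V = [p*·0.1106 + (1−p*)·0.4999]/1.26 = 0.1125. B = V − Δ·S = 0.8911.
Root portfolio cost Δ·154+B reproduces V0=0.1125.

(0,0): Delta=-0.0051 Bond=0.8911
(1,0): Delta=0.0000 Bond=0.4999
(1,1): Delta=-0.0053 Bond=1.1769
(2,0): Delta=0.0000 Bond=0.6299
(2,1): Delta=0.0000 Bond=0.6299
(2,2): Delta=-0.0056 Bond=1.5571
(3,0): Delta=0.0000 Bond=0.7937
(3,1): Delta=0.0000 Bond=0.7937
(3,2): Delta=0.0000 Bond=0.7937
(3,3): Delta=-0.0059 Bond=2.0635
V0=0.1125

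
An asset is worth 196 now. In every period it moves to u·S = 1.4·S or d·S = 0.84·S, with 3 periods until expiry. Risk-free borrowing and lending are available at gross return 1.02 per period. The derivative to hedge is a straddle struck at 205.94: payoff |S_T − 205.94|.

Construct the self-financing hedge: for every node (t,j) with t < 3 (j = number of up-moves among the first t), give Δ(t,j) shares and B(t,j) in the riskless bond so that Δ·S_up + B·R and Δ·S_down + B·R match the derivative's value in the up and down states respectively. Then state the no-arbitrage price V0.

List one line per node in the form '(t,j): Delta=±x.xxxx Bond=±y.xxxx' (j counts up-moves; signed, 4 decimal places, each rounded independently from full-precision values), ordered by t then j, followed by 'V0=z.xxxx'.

(0,0): Delta=0.2813 Bond=9.9817
(1,0): Delta=-0.2019 Bond=89.7303
(1,1): Delta=0.8933 Bond=-157.7553
(2,0): Delta=-1.0000 Bond=201.9020
(2,1): Delta=0.8091 Bond=-141.4933
(2,2): Delta=1.0000 Bond=-201.9020
V0=65.1129

Since d<R<u, set p* = (R−d)/(u−d) = 0.3214; price each node as the discounted p*-expectation of its children.
Terminal values V(3,·): V(3,0)=89.7700, V(3,1)=12.3234, V(3,2)=116.7544, V(3,3)=331.8840
  t=2,j=0: stock 138.2976 → up 193.6166 (V=12.3234), down 116.1700 (V=89.7700). Price 63.6044; hedge Δ=-1.0000, bond B=201.9020.
  t=2,j=1: stock 230.4960 → up 322.6944 (V=116.7544), down 193.6166 (V=12.3234). Price 44.9907; hedge Δ=0.8091, bond B=-141.4933.
  t=2,j=2: stock 384.1600 → up 537.8240 (V=331.8840), down 322.6944 (V=116.7544). Price 182.2580; hedge Δ=1.0000, bond B=-201.9020.
  t=1,j=0: stock 164.6400 → up 230.4960 (V=44.9907), down 138.2976 (V=63.6044). Price 56.4916; hedge Δ=-0.2019, bond B=89.7303.
  t=1,j=1: stock 274.4000 → up 384.1600 (V=182.2580), down 230.4960 (V=44.9907). Price 87.3650; hedge Δ=0.8933, bond B=-157.7553.
  t=0,j=0: stock 196.0000 → up 274.4000 (V=87.3650), down 164.6400 (V=56.4916). Price 65.1129; hedge Δ=0.2813, bond B=9.9817.
The time-0 hedge costs 65.1129, which is the no-arbitrage price.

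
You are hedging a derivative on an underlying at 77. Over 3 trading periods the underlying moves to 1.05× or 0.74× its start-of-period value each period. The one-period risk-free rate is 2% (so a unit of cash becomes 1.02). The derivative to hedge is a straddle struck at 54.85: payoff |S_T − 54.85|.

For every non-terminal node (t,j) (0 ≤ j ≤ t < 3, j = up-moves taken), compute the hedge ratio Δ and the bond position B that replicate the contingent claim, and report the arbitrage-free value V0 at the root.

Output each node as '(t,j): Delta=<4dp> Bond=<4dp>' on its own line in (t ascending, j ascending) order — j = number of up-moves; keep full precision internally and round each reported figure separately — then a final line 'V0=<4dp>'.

Under the risk-neutral measure, an up-move has probability p* = (R−d)/(u−d) = 0.9032 and values discount at R = 1.02.
Terminal values V(3,·): V(3,0)=23.6478, V(3,1)=10.5765, V(3,2)=7.9704, V(3,3)=34.2871
  t=2,j=0: stock 42.1652 → up 44.2735 (V=10.5765), down 31.2022 (V=23.6478). Price 11.6093; hedge Δ=-1.0000, bond B=53.7745.
  t=2,j=1: stock 59.8290 → up 62.8205 (V=7.9704), down 44.2735 (V=10.5765). Price 8.0614; hedge Δ=-0.1405, bond B=16.4682.
  t=2,j=2: stock 84.8925 → up 89.1371 (V=34.2871), down 62.8205 (V=7.9704). Price 31.1180; hedge Δ=1.0000, bond B=-53.7745.
  t=1,j=0: stock 56.9800 → up 59.8290 (V=8.0614), down 42.1652 (V=11.6093). Price 8.2400; hedge Δ=-0.2009, bond B=19.6848.
  t=1,j=1: stock 80.8500 → up 84.8925 (V=31.1180), down 59.8290 (V=8.0614). Price 28.3203; hedge Δ=0.9199, bond B=-46.0557.
  t=0,j=0: stock 77.0000 → up 80.8500 (V=28.3203), down 56.9800 (V=8.2400). Price 25.8598; hedge Δ=0.8412, bond B=-38.9154.
The time-0 hedge costs 25.8598, which is the no-arbitrage price.

(0,0): Delta=0.8412 Bond=-38.9154
(1,0): Delta=-0.2009 Bond=19.6848
(1,1): Delta=0.9199 Bond=-46.0557
(2,0): Delta=-1.0000 Bond=53.7745
(2,1): Delta=-0.1405 Bond=16.4682
(2,2): Delta=1.0000 Bond=-53.7745
V0=25.8598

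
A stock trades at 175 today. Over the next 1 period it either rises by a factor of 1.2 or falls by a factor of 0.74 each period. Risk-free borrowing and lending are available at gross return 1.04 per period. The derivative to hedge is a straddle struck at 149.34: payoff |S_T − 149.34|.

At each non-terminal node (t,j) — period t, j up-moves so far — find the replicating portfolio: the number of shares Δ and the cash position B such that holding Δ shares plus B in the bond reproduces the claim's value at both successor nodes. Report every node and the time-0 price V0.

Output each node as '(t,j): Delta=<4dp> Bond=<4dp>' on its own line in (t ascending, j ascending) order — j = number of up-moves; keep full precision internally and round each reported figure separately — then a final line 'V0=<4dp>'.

No-arbitrage ⇒ martingale measure with p* = (R−d)/(u−d) = 0.6522.
Payoff layer (t=1): V(1,0)=19.8400, V(1,1)=60.6600
Node (0,0) S=175.0000: V=(p*·60.6600+(1−p*)·19.8400)/1.04=44.6747; Δ=(60.6600−19.8400)/(210.0000−129.5000)=0.5071; B=V−Δ·S=-44.0644
Root portfolio cost Δ·175+B reproduces V0=44.6747.

(0,0): Delta=0.5071 Bond=-44.0644
V0=44.6747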